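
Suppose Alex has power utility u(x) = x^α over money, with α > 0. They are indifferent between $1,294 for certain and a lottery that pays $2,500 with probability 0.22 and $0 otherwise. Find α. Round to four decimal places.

EU(lottery) = 0.22·2500^α + 0.78·0 = 0.22·2500^α.
Setting u(1294) equal to that: 1294^α = 0.22·2500^α ⇒ (1294/2500)^α = 0.22.
Take logs: α = ln 0.22 / ln(1294/2500) ≈ 2.299175.

α ≈ 2.2992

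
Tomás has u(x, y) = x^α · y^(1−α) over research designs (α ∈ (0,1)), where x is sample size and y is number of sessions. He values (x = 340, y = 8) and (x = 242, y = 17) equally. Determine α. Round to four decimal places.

α ≈ 0.6891

Set the two utilities equal: 340^α·8^(1−α) = 242^α·17^(1−α).
Rearrange to (340/242)^α = (17/8)^(1−α) and take logs: α·0.3400079 = (1−α)·0.7537718.
So α/(1−α) = (0.7537718)/(0.3400079) = 2.2169244, and α = 2.2169244/3.2169244 ≈ 0.6891.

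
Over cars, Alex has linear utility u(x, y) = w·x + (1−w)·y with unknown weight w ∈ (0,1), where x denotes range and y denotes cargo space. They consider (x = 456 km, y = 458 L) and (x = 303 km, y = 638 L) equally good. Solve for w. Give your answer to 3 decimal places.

w = 0.541

Equating utilities: w·456 + (1−w)·458 = w·303 + (1−w)·638.
Rearranging, 153·w − 180·(1−w) = 0.
The marginal rate of substitution is 180/153, so w = 180/(153+180) = 0.541.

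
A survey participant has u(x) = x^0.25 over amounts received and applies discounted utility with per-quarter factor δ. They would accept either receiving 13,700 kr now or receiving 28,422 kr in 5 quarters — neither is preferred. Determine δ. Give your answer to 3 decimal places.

The payoff in 5 quarters is discounted by δ^5, so u(13700) = δ^5·u(28422) and δ^5 = u(13700)/u(28422).
Since u(x) = x^0.25, δ^5 = (13700/28422)^0.25 = 0.48202^0.25 = 0.83323.
Hence δ = (0.83323)^(1/5) = 0.96417.

δ ≈ 0.964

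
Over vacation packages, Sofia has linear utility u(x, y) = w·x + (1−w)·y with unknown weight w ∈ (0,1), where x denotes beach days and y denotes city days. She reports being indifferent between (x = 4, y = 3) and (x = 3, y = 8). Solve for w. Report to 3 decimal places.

Equating utilities: w·4 + (1−w)·3 = w·3 + (1−w)·8.
w·(4−3) = (1−w)·(8−3), i.e. w·1 = (1−w)·5.
The marginal rate of substitution is 5/1, so w = 5/(1+5) = 0.833.

w = 0.833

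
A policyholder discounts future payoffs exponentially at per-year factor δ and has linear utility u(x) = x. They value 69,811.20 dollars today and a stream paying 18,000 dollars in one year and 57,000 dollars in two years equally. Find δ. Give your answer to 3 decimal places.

δ ≈ 0.960

Equating present values: 69811.20 = 18000δ + 57000δ².
So 57000δ² + 18000δ − 69811.20 = 0.
The positive root is δ = [−18000 + √(18000² + 4·57000·69811.20)] / (2·57000) = (−18000 + 127440.000)/114000 ≈ 0.960.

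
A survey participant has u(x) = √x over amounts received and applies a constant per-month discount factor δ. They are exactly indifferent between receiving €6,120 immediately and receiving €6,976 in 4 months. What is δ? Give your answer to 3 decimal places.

Equating discounted utilities: u(6120) = δ^4·u(6976) ⇒ δ^4 = u(6120)/u(6976).
Since u(x) = √x, δ^4 = √(6120/6976) = 0.93664.
Taking the 4th root: δ = 0.93664^(1/4) ≈ 0.984.

δ ≈ 0.984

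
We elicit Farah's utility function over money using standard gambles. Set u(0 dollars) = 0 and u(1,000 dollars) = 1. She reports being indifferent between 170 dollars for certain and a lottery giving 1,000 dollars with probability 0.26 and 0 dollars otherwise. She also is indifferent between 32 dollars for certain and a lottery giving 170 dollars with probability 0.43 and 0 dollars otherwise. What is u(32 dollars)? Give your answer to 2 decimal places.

0.11

From the first indifference, u(170 dollars) = 0.26·u(1,000 dollars) + 0.74·u(0 dollars) = 0.26·1 + 0.74·0 = 0.26.
The second indifference gives u(32 dollars) = 0.43·u(170 dollars) + 0.57·u(0 dollars) = 0.43·0.26 + 0.57·0.00 = 0.1118.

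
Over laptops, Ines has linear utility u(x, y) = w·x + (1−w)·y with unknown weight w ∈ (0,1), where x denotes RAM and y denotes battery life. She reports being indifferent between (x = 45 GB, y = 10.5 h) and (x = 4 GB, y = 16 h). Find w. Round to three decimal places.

u(45,10.5) = u(4,16) means w·45 + (1−w)·10.5 = w·4 + (1−w)·16.
Rearranging, 41·w − 5.5·(1−w) = 0.
So w/(1−w) = 5.5/41 = 0.1341, giving w = 5.5/(41+5.5) = 0.118.

w = 0.118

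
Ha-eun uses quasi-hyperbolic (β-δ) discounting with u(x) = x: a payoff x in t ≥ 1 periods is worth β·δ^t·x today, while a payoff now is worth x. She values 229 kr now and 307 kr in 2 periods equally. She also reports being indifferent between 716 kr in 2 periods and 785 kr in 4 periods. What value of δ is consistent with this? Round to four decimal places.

The second indifference involves only future payoffs, so β cancels: β·δ^2·716 = β·δ^4·785, giving δ^2 = 716/785 = 0.91210, so δ = 0.95504.

δ ≈ 0.9550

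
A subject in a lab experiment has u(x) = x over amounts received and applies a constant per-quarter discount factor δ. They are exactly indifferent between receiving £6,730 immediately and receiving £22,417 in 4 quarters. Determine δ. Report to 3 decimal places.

δ ≈ 0.740

Equating discounted utilities: u(6730) = δ^4·u(22417) ⇒ δ^4 = u(6730)/u(22417).
With u(x) = x: δ^4 = 6730/22417 = 0.30022.
Taking the 4th root: δ = 0.30022^(1/4) ≈ 0.740.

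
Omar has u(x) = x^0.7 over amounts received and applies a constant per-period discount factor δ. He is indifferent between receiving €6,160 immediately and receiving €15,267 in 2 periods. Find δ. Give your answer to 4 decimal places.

δ ≈ 0.7278

Indifference means u(6160) = δ^2 · u(15267), so δ^2 = u(6160)/u(15267).
With u(x) = x^0.7: δ^2 = 6160^0.7/15267^0.7 = (6160/15267)^0.7 = 0.52976.
Hence δ = (0.52976)^(1/2) = 0.727846.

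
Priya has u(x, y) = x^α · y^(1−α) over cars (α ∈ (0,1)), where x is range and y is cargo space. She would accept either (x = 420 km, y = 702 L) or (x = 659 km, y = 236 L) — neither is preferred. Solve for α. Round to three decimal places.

α ≈ 0.708

The Cobb–Douglas utilities coincide, so 420^α·702^(1−α) = 659^α·236^(1−α).
Rearrange to (420/659)^α = (236/702)^(1−α) and take logs: α·-0.450469 = (1−α)·-1.090102.
Thus α·(-1.540571) = -1.090102, so α = -1.090102/-1.540571 ≈ 0.708.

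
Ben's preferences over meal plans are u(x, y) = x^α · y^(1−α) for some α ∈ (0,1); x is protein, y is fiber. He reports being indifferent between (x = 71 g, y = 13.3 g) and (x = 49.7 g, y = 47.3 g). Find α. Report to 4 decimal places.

α ≈ 0.7806

The Cobb–Douglas utilities coincide, so 71^α·13.3^(1−α) = 49.7^α·47.3^(1−α).
(71/49.7)^α = (47.3/13.3)^(1−α); take logs: α·ln(71/49.7) = (1−α)·ln(47.3/13.3), i.e. α·0.3566749 = (1−α)·1.2687463.
With A = 0.3566749 and B = 1.2687463: α·A = (1−α)·B, so α = B/(A+B) = 1.2687463/1.6254212 ≈ 0.7806.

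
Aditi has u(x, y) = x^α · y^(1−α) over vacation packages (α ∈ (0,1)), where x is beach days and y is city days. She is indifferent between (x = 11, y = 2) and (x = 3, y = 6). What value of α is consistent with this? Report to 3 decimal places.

The Cobb–Douglas utilities coincide, so 11^α·2^(1−α) = 3^α·6^(1−α).
Taking logs: α·ln 11 + (1−α)·ln 2 = α·ln 3 + (1−α)·ln 6, i.e. α·1.299283 = (1−α)·1.098612.
With A = 1.299283 and B = 1.098612: α·A = (1−α)·B, so α = B/(A+B) = 1.098612/2.397895 ≈ 0.458.

α ≈ 0.458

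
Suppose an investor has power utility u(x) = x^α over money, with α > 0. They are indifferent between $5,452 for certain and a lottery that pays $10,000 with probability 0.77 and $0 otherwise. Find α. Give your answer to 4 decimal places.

Since u(0) = 0, the lottery's EU is 0.77·10000^α.
Setting u(5452) equal to that: 5452^α = 0.77·10000^α ⇒ (5452/10000)^α = 0.77.
Take logs: α = ln 0.77 / ln(5452/10000) ≈ 0.430867.

α ≈ 0.4309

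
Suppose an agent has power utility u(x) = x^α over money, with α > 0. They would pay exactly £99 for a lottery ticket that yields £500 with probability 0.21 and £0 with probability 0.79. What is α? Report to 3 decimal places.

Since u(0) = 0, the lottery's EU is 0.21·500^α.
Setting u(99) equal to that: 99^α = 0.21·500^α ⇒ (99/500)^α = 0.21.
α = ln(0.21) / ln(99/500) = -1.560648/-1.619488 ≈ 0.964.

α ≈ 0.964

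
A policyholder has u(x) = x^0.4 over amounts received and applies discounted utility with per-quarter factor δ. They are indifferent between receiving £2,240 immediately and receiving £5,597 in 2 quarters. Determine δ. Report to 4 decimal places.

δ ≈ 0.8326

The payoff in 2 quarters is discounted by δ^2, so u(2240) = δ^2·u(5597) and δ^2 = u(2240)/u(5597).
Since u(x) = x^0.4, δ^2 = (2240/5597)^0.4 = 0.40021^0.4 = 0.69329.
Taking the square root: δ = 0.69329^(1/2) ≈ 0.8326.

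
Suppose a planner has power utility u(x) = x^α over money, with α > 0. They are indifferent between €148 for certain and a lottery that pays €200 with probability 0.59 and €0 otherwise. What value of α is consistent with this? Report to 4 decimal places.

α ≈ 1.7523

Since u(0) = 0, the lottery's EU is 0.59·200^α.
Setting u(148) equal to that: 148^α = 0.59·200^α ⇒ (148/200)^α = 0.59.
Take logs: α = ln 0.59 / ln(148/200) ≈ 1.752321.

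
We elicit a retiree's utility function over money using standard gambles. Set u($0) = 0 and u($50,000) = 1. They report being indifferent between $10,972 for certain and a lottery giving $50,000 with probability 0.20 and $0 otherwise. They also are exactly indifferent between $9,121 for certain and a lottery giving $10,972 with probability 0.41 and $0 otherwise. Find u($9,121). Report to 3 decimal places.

From the first indifference, u($10,972) = 0.20·u($50,000) + 0.80·u($0) = 0.20·1 + 0.80·0 = 0.20.
Chaining: u($9,121) = 0.41·0.20 + 0.59·0.00 = 0.0820.

0.082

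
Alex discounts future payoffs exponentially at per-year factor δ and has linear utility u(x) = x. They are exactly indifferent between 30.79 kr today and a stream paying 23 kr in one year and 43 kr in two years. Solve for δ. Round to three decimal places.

δ ≈ 0.620

Equating present values: 30.79 = 23δ + 43δ².
So 43δ² + 23δ − 30.79 = 0.
The positive root is δ = [−23 + √(23² + 4·43·30.79)] / (2·43) = (−23 + 76.321)/86 ≈ 0.620.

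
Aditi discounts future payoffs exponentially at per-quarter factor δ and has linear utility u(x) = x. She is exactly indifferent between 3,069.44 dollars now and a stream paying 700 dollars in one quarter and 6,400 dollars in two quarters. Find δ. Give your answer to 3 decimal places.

Present value of the stream is 700·δ + 6400·δ². Indifference gives 700δ + 6400δ² = 3069.44.
That is, 6400δ² + 700δ − 3069.44 = 0, a quadratic in δ.
δ = (−700 + √(700² + 4·6400·3069.44)) / (2·6400) = (−700 + √79067664.00) / 12800 ≈ 0.640.

δ ≈ 0.640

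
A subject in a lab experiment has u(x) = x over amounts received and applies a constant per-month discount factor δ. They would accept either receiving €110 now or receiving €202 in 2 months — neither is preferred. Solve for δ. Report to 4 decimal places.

Indifference means u(110) = δ^2 · u(202), so δ^2 = u(110)/u(202).
With u(x) = x: δ^2 = 110/202 = 0.54455.
Hence δ = (0.54455)^(1/2) = 0.737939.

δ ≈ 0.7379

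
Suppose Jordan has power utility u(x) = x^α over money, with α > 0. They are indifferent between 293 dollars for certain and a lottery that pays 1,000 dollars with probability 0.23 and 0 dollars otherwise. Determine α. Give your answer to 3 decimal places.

α ≈ 1.197

EU(lottery) = 0.23·1000^α + 0.77·0 = 0.23·1000^α.
Equating: 293^α = 0.23·1000^α, i.e. 0.2930^α = 0.23.
Take logs: α = ln 0.23 / ln(293/1000) ≈ 1.19721.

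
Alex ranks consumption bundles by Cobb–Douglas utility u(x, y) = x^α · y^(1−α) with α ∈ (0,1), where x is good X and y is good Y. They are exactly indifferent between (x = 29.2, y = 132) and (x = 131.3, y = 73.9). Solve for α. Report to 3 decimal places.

α ≈ 0.278

Indifference: 29.2^α · 132^(1−α) = 131.3^α · 73.9^(1−α).
Rearrange to (29.2/131.3)^α = (73.9/132)^(1−α) and take logs: α·-1.503316 = (1−α)·-0.580089.
With A = -1.503316 and B = -0.580089: α·A = (1−α)·B, so α = B/(A+B) = -0.580089/-2.083405 ≈ 0.278.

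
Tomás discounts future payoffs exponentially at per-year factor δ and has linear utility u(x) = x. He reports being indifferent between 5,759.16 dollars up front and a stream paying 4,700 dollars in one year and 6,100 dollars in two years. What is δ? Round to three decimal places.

Equating present values: 5759.16 = 4700δ + 6100δ².
Rearranged: 6100δ² + 4700δ − 5759.16 = 0.
δ = (−4700 + √(4700² + 4·6100·5759.16)) / (2·6100) = (−4700 + √162613504.00) / 12200 ≈ 0.660.

δ ≈ 0.660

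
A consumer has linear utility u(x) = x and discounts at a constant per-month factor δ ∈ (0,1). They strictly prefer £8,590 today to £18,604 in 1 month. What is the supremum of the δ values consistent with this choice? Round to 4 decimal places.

Under u(x) = x this choice says 8590 > δ·18604.
Dividing through by 18604 gives δ < 0.46173.

δ < 0.4617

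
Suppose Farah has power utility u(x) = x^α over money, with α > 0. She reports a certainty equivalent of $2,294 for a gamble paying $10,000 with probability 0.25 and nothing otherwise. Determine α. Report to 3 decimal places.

α ≈ 0.942

Since u(0) = 0, the lottery's EU is 0.25·10000^α.
Equating: 2294^α = 0.25·10000^α, i.e. 0.2294^α = 0.25.
Take logs: α = ln 0.25 / ln(2294/10000) ≈ 0.94159.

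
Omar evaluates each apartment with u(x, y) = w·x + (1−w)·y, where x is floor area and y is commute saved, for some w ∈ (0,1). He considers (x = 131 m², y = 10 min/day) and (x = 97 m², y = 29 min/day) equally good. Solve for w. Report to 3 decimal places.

w = 0.358

Indifference: w·131 + (1−w)·10 = w·97 + (1−w)·29.
Collecting terms: w·34 = (1−w)·19.
Hence w = 19/(34+19) = 19/53 = 0.358.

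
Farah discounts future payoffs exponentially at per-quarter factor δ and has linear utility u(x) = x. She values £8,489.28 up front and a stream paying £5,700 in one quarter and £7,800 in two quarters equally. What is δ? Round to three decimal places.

δ ≈ 0.740

The stream is worth 5700δ + 7800δ² today, so 5700δ + 7800δ² = 8489.28.
So 7800δ² + 5700δ − 8489.28 = 0.
The positive root is δ = [−5700 + √(5700² + 4·7800·8489.28)] / (2·7800) = (−5700 + 17244.000)/15600 ≈ 0.740.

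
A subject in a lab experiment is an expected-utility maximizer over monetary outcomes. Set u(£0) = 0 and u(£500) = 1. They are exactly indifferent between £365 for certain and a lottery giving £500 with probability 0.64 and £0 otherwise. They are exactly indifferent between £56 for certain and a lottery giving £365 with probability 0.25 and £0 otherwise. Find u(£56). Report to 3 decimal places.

0.160

First, u(£365) = 0.64·u(£500) + 0.36·u(£0) = 0.64.
The second indifference gives u(£56) = 0.25·u(£365) + 0.75·u(£0) = 0.25·0.64 + 0.75·0.00 = 0.1600.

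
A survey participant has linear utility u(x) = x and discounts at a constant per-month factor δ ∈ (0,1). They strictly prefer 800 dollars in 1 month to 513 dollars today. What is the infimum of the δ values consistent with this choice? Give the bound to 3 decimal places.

δ > 0.641

The preference means 513 < δ·800.
Dividing through by 800 gives δ > 0.64125.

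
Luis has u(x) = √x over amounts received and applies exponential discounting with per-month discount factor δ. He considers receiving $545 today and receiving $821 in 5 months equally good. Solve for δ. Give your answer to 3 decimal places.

δ ≈ 0.960

The payoff in 5 months is discounted by δ^5, so u(545) = δ^5·u(821) and δ^5 = u(545)/u(821).
Since u(x) = √x, δ^5 = √(545/821) = 0.81475.
Taking the 5th root: δ = 0.81475^(1/5) ≈ 0.960.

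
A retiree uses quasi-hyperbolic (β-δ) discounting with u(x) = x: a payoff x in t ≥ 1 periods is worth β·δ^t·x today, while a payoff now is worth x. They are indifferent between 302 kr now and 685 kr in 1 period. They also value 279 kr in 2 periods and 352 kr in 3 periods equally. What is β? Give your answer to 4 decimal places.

Both payoffs in the second observation are in the future, so β drops out: δ^2·279 = δ^3·352 ⇒ δ = 279/352 = 0.79261.
The first indifference: 302 = β·δ·685, so β = 302/(δ·685) = 302/(0.79261·685) ≈ 0.5562.

β ≈ 0.5562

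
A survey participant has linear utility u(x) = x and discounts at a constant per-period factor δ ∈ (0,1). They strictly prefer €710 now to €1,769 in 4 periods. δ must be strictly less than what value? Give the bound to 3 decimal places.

δ < 0.796

Under u(x) = x this choice says 710 > δ^4·1769.
Dividing by 1769: δ^4 < 0.40136. Both sides are positive, so the 4th root keeps the direction.
δ < (710/1769)^(1/4) ≈ 0.796.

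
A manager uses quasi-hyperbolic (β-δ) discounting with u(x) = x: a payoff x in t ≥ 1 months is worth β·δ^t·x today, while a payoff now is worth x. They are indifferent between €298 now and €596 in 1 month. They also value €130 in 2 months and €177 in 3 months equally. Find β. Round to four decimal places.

β ≈ 0.6808

The second indifference involves only future payoffs, so β cancels: β·δ^2·130 = β·δ^3·177, giving δ = 130/177 = 0.73446.
Now use the now-vs-future pair: 298 = β·δ·596 gives β = 298/(0.73446·596) ≈ 0.6808.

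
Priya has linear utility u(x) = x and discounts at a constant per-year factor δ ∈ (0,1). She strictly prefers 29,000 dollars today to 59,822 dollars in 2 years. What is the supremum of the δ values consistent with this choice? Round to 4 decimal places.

Comparing present values: 29000 > δ^2·59822.
So δ^2 < 29000/59822 = 0.48477; taking the square root of both positive sides preserves the inequality.
δ < 0.48477^(1/2) = 0.6963.

δ < 0.6963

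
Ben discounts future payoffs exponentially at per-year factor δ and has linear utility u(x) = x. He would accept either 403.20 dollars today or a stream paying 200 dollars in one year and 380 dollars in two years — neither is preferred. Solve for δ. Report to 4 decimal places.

Equating present values: 403.20 = 200δ + 380δ².
So 380δ² + 200δ − 403.20 = 0.
δ = (−200 + √(200² + 4·380·403.20)) / (2·380) = (−200 + √652864.00) / 760 ≈ 0.8000.

δ ≈ 0.8000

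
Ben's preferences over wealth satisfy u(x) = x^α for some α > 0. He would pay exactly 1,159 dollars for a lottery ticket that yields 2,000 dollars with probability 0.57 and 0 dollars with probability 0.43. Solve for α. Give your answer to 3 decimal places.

α ≈ 1.030

Since u(0) = 0, the lottery's EU is 0.57·2000^α.
Setting u(1159) equal to that: 1159^α = 0.57·2000^α ⇒ (1159/2000)^α = 0.57.
Taking logs: α·ln(1159/2000) = ln(0.57), so α = -0.562119 / -0.545590 ≈ 1.030.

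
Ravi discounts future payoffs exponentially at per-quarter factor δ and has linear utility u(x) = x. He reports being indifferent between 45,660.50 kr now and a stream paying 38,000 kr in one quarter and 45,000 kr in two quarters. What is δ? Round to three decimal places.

The stream is worth 38000δ + 45000δ² today, so 38000δ + 45000δ² = 45660.50.
Rearranged: 45000δ² + 38000δ − 45660.50 = 0.
δ = (−38000 + √(38000² + 4·45000·45660.50)) / (2·45000) = (−38000 + √9662890000.00) / 90000 ≈ 0.670.

δ ≈ 0.670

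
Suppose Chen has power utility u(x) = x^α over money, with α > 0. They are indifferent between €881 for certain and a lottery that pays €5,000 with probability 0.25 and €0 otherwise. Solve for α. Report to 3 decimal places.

The lottery's expected utility is 0.25·u(5000) + 0.75·u(0) = 0.25·5000^α (since u(0) = 0 for α > 0).
Setting u(881) equal to that: 881^α = 0.25·5000^α ⇒ (881/5000)^α = 0.25.
Taking logs: α·ln(881/5000) = ln(0.25), so α = -1.386294 / -1.736136 ≈ 0.798.

α ≈ 0.798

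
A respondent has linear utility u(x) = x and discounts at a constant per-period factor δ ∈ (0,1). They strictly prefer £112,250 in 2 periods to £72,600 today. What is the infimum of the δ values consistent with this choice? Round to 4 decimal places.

δ > 0.8042

Under u(x) = x this choice says 72600 < δ^2·112250.
Hence δ^2 > 72600/112250 = 0.64677, and x ↦ x^(1/2) is increasing on (0,∞).
δ > (72600/112250)^(1/2) ≈ 0.8042.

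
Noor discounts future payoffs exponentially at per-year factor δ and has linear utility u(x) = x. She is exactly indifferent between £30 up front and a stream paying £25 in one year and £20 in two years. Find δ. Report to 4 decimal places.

δ ≈ 0.7500

Equating present values: 30 = 25δ + 20δ².
Rearranged: 20δ² + 25δ − 30 = 0.
By the quadratic formula (taking the positive root), δ = (−25 + √3025.00) / 40 ≈ 0.7500.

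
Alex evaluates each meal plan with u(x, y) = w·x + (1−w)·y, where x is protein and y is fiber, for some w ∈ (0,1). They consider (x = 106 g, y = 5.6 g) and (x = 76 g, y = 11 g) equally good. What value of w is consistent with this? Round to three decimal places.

u(106,5.6) = u(76,11) means w·106 + (1−w)·5.6 = w·76 + (1−w)·11.
w·(106−76) = (1−w)·(11−5.6), i.e. w·30 = (1−w)·5.4.
The marginal rate of substitution is 5.4/30, so w = 5.4/(30+5.4) = 0.153.

w = 0.153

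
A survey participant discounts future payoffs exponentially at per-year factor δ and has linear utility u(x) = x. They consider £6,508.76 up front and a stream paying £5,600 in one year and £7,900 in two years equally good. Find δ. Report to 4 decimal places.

δ ≈ 0.6200

Equating present values: 6508.76 = 5600δ + 7900δ².
Rearranged: 7900δ² + 5600δ − 6508.76 = 0.
The positive root is δ = [−5600 + √(5600² + 4·7900·6508.76)] / (2·7900) = (−5600 + 15396.000)/15800 ≈ 0.6200.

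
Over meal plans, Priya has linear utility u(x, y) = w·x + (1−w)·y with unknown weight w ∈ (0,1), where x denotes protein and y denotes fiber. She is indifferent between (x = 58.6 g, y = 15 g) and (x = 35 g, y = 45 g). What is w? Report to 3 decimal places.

w = 0.560

Indifference: w·58.6 + (1−w)·15 = w·35 + (1−w)·45.
w·(58.6−35) = (1−w)·(45−15), i.e. w·23.6 = (1−w)·30.
Hence w = 30/(23.6+30) = 30/53.6 = 0.560.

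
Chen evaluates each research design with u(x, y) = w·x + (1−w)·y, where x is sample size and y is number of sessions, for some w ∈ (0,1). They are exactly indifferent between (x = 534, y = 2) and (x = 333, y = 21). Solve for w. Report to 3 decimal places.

w = 0.086

u(534,2) = u(333,21) means w·534 + (1−w)·2 = w·333 + (1−w)·21.
w·(534−333) = (1−w)·(21−2), i.e. w·201 = (1−w)·19.
Hence w = 19/(201+19) = 19/220 = 0.086.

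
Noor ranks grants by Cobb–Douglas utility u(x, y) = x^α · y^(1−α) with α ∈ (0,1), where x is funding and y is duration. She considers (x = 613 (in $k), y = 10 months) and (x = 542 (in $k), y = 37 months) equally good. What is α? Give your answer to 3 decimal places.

The Cobb–Douglas utilities coincide, so 613^α·10^(1−α) = 542^α·37^(1−α).
(613/542)^α = (37/10)^(1−α); take logs: α·ln(613/542) = (1−α)·ln(37/10), i.e. α·0.123099 = (1−α)·1.308333.
Thus α·(1.431432) = 1.308333, so α = 1.308333/1.431432 ≈ 0.914.

α ≈ 0.914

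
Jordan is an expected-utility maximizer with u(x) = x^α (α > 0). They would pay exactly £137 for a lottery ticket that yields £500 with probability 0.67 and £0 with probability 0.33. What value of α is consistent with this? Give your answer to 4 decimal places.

α ≈ 0.3093

EU(lottery) = 0.67·500^α + 0.33·0 = 0.67·500^α.
Setting u(137) equal to that: 137^α = 0.67·500^α ⇒ (137/500)^α = 0.67.
Taking logs: α·ln(137/500) = ln(0.67), so α = -0.4004776 / -1.2946272 ≈ 0.3093.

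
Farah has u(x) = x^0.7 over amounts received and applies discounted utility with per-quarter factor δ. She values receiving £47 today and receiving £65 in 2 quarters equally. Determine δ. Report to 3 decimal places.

δ ≈ 0.893

Equating discounted utilities: u(47) = δ^2·u(65) ⇒ δ^2 = u(47)/u(65).
Since u(x) = x^0.7, δ^2 = (47/65)^0.7 = 0.72308^0.7 = 0.79695.
Hence δ = (0.79695)^(1/2) = 0.89272.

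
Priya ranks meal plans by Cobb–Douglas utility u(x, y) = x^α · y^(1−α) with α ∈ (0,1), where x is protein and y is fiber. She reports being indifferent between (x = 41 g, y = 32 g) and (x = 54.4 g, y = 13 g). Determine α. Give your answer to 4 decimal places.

α ≈ 0.7611

The Cobb–Douglas utilities coincide, so 41^α·32^(1−α) = 54.4^α·13^(1−α).
Rearrange to (41/54.4)^α = (13/32)^(1−α) and take logs: α·-0.2827921 = (1−α)·-0.9007865.
With A = -0.2827921 and B = -0.9007865: α·A = (1−α)·B, so α = B/(A+B) = -0.9007865/-1.1835786 ≈ 0.7611.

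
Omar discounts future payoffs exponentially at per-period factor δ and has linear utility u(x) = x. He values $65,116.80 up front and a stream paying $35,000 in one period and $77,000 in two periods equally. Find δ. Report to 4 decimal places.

Present value of the stream is 35000·δ + 77000·δ². Indifference gives 35000δ + 77000δ² = 65116.80.
So 77000δ² + 35000δ − 65116.80 = 0.
The positive root is δ = [−35000 + √(35000² + 4·77000·65116.80)] / (2·77000) = (−35000 + 145880.000)/154000 ≈ 0.7200.

δ ≈ 0.7200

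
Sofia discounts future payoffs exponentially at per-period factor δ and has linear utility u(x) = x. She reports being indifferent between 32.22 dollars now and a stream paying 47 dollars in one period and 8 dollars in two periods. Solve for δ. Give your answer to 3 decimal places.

The stream is worth 47δ + 8δ² today, so 47δ + 8δ² = 32.22.
So 8δ² + 47δ − 32.22 = 0.
The positive root is δ = [−47 + √(47² + 4·8·32.22)] / (2·8) = (−47 + 56.921)/16 ≈ 0.620.

δ ≈ 0.620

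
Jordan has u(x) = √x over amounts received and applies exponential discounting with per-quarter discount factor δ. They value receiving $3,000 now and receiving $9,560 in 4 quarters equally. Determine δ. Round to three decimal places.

Indifference means u(3000) = δ^4 · u(9560), so δ^4 = u(3000)/u(9560).
With u(x) = √x: δ^4 = √3000/√9560 = √(3000/9560) = 0.56019.
So δ = 0.56019^(1/4) ≈ 0.865.

δ ≈ 0.865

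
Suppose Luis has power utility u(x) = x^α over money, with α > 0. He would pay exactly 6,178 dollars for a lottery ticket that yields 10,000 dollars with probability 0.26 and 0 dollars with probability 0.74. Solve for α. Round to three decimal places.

α ≈ 2.797

Since u(0) = 0, the lottery's EU is 0.26·10000^α.
Indifference: 6178^α = 0.26·10000^α, so (6178/10000)^α = 0.26.
α = ln(0.26) / ln(6178/10000) = -1.347074/-0.481590 ≈ 2.797.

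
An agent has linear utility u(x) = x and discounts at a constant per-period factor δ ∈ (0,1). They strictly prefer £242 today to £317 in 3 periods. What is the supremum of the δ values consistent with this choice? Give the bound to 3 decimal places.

δ < 0.914

Comparing present values: 242 > δ^3·317.
Dividing by 317: δ^3 < 0.76341. Both sides are positive, so the cube root keeps the direction.
δ < (242/317)^(1/3) ≈ 0.914.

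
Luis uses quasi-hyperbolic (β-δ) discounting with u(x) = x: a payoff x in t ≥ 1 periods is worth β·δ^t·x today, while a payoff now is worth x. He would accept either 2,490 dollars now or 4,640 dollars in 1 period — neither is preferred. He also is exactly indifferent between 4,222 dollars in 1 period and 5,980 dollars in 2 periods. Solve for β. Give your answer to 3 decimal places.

β ≈ 0.760

From the later pair, β·δ^1·4222 = β·δ^2·5980; dividing through, δ = 4222/5980 = 0.70602.
Now use the now-vs-future pair: 2490 = β·δ·4640 gives β = 2490/(0.70602·4640) ≈ 0.760.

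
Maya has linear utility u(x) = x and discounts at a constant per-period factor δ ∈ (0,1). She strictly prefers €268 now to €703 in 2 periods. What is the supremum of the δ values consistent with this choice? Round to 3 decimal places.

The preference means 268 > δ^2·703.
Dividing by 703: δ^2 < 0.38122. Both sides are positive, so the square root keeps the direction.
δ < (268/703)^(1/2) ≈ 0.617.

δ < 0.617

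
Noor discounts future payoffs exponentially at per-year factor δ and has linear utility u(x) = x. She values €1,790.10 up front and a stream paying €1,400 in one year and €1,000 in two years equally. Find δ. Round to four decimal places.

δ ≈ 0.8100

The stream is worth 1400δ + 1000δ² today, so 1400δ + 1000δ² = 1790.10.
So 1000δ² + 1400δ − 1790.10 = 0.
The positive root is δ = [−1400 + √(1400² + 4·1000·1790.10)] / (2·1000) = (−1400 + 3020.000)/2000 ≈ 0.8100.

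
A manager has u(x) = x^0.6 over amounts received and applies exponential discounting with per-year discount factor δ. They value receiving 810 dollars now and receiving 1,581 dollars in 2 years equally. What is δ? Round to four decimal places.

δ ≈ 0.8182

Indifference means u(810) = δ^2 · u(1581), so δ^2 = u(810)/u(1581).
Since u(x) = x^0.6, δ^2 = (810/1581)^0.6 = 0.51233^0.6 = 0.66947.
So δ = 0.66947^(1/2) ≈ 0.8182.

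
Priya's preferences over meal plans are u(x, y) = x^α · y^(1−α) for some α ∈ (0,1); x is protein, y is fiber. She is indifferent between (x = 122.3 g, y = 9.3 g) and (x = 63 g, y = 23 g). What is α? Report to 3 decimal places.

α ≈ 0.577

Set the two utilities equal: 122.3^α·9.3^(1−α) = 63^α·23^(1−α).
(122.3/63)^α = (23/9.3)^(1−α); take logs: α·ln(122.3/63) = (1−α)·ln(23/9.3), i.e. α·0.663342 = (1−α)·0.905480.
With A = 0.663342 and B = 0.905480: α·A = (1−α)·B, so α = B/(A+B) = 0.905480/1.568822 ≈ 0.577.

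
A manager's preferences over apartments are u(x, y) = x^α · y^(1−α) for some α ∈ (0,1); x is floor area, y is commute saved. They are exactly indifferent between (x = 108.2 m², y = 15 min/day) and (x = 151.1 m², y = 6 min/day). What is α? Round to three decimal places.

Set the two utilities equal: 108.2^α·15^(1−α) = 151.1^α·6^(1−α).
(108.2/151.1)^α = (6/15)^(1−α); take logs: α·ln(108.2/151.1) = (1−α)·ln(6/15), i.e. α·-0.333961 = (1−α)·-0.916291.
So α/(1−α) = (-0.916291)/(-0.333961) = 2.743707, and α = 2.743707/3.743707 ≈ 0.733.

α ≈ 0.733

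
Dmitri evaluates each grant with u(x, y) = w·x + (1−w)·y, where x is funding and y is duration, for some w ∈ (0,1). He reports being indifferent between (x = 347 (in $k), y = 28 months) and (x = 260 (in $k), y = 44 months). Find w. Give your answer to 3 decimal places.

u(347,28) = u(260,44) means w·347 + (1−w)·28 = w·260 + (1−w)·44.
Rearranging, 87·w − 16·(1−w) = 0.
The marginal rate of substitution is 16/87, so w = 16/(87+16) = 0.155.

w = 0.155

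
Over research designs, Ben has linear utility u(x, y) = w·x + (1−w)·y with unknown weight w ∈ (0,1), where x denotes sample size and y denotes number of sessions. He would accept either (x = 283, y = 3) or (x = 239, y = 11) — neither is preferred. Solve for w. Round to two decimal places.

w = 0.15

Indifference: w·283 + (1−w)·3 = w·239 + (1−w)·11.
Rearranging, 44·w − 8·(1−w) = 0.
The marginal rate of substitution is 8/44, so w = 8/(44+8) = 0.15.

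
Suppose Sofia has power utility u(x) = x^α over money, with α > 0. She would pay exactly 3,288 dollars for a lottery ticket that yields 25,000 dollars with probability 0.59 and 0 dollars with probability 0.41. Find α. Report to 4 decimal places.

α ≈ 0.2601

Since u(0) = 0, the lottery's EU is 0.59·25000^α.
Setting u(3288) equal to that: 3288^α = 0.59·25000^α ⇒ (3288/25000)^α = 0.59.
Taking logs: α·ln(3288/25000) = ln(0.59), so α = -0.5276327 / -2.0285963 ≈ 0.2601.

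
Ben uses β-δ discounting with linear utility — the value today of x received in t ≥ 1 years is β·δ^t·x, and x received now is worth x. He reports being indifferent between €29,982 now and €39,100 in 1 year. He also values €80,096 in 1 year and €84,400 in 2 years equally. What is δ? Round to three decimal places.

δ ≈ 0.949

Both payoffs in the second observation are in the future, so β drops out: δ^1·80096 = δ^2·84400 ⇒ δ = 80096/84400 = 0.94900.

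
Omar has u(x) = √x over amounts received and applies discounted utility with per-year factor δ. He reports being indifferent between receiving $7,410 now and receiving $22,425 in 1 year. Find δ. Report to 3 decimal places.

Indifference means u(7410) = δ · u(22425), so δ = u(7410)/u(22425).
Since u(x) = √x, δ = √(7410/22425) = 0.57483.

δ ≈ 0.575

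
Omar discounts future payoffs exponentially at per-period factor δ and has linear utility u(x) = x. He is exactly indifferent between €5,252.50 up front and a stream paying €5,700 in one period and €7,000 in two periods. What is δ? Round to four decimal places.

δ ≈ 0.5500

Present value of the stream is 5700·δ + 7000·δ². Indifference gives 5700δ + 7000δ² = 5252.50.
Rearranged: 7000δ² + 5700δ − 5252.50 = 0.
δ = (−5700 + √(5700² + 4·7000·5252.50)) / (2·7000) = (−5700 + √179560000.00) / 14000 ≈ 0.5500.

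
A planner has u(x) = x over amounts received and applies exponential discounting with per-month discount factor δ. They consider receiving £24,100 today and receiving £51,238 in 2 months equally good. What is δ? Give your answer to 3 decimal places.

δ ≈ 0.686

The payoff in 2 months is discounted by δ^2, so u(24100) = δ^2·u(51238) and δ^2 = u(24100)/u(51238).
With u(x) = x: δ^2 = 24100/51238 = 0.47035.
Hence δ = (0.47035)^(1/2) = 0.68582.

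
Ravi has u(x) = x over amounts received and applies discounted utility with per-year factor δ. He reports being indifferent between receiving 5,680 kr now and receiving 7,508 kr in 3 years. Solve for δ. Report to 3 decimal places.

δ ≈ 0.911

The payoff in 3 years is discounted by δ^3, so u(5680) = δ^3·u(7508) and δ^3 = u(5680)/u(7508).
With u(x) = x: δ^3 = 5680/7508 = 0.75653.
So δ = 0.75653^(1/3) ≈ 0.911.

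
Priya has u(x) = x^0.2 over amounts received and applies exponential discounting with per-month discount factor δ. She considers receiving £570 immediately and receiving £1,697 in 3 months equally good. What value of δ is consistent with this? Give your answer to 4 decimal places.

δ ≈ 0.9298

Equating discounted utilities: u(570) = δ^3·u(1697) ⇒ δ^3 = u(570)/u(1697).
Since u(x) = x^0.2, δ^3 = (570/1697)^0.2 = 0.33589^0.2 = 0.80397.
Taking the cube root: δ = 0.80397^(1/3) ≈ 0.9298.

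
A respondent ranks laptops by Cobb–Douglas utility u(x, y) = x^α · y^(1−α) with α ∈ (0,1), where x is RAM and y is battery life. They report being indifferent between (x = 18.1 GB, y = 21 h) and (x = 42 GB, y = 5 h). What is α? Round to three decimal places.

α ≈ 0.630

Indifference: 18.1^α · 21^(1−α) = 42^α · 5^(1−α).
(18.1/42)^α = (5/21)^(1−α); take logs: α·ln(18.1/42) = (1−α)·ln(5/21), i.e. α·-0.841758 = (1−α)·-1.435085.
Thus α·(-2.276843) = -1.435085, so α = -1.435085/-2.276843 ≈ 0.630.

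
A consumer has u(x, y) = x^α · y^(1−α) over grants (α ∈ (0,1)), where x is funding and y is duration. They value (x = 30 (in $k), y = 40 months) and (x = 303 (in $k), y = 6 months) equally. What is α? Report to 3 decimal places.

The Cobb–Douglas utilities coincide, so 30^α·40^(1−α) = 303^α·6^(1−α).
(30/303)^α = (6/40)^(1−α); take logs: α·ln(30/303) = (1−α)·ln(6/40), i.e. α·-2.312535 = (1−α)·-1.897120.
With A = -2.312535 and B = -1.897120: α·A = (1−α)·B, so α = B/(A+B) = -1.897120/-4.209655 ≈ 0.451.

α ≈ 0.451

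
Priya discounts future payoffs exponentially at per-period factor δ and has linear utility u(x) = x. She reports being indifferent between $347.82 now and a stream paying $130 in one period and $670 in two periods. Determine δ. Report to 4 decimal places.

Equating present values: 347.82 = 130δ + 670δ².
Rearranged: 670δ² + 130δ − 347.82 = 0.
By the quadratic formula (taking the positive root), δ = (−130 + √949057.60) / 1340 ≈ 0.6300.

δ ≈ 0.6300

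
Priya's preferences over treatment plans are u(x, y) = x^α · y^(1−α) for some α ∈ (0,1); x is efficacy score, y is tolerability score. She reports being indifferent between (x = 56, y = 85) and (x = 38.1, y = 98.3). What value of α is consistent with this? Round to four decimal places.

Indifference: 56^α · 85^(1−α) = 38.1^α · 98.3^(1−α).
Taking logs: α·ln 56 + (1−α)·ln 85 = α·ln 38.1 + (1−α)·ln 98.3, i.e. α·0.3851374 = (1−α)·0.1453728.
Thus α·(0.5305102) = 0.1453728, so α = 0.1453728/0.5305102 ≈ 0.2740.

α ≈ 0.2740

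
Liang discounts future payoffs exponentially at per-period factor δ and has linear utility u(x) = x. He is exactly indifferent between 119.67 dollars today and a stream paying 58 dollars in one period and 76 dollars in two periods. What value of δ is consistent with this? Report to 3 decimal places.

δ ≈ 0.930

Equating present values: 119.67 = 58δ + 76δ².
Rearranged: 76δ² + 58δ − 119.67 = 0.
The positive root is δ = [−58 + √(58² + 4·76·119.67)] / (2·76) = (−58 + 199.358)/152 ≈ 0.930.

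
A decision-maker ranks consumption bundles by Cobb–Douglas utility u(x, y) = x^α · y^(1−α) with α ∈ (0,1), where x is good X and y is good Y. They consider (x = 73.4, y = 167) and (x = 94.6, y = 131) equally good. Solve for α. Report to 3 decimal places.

Indifference: 73.4^α · 167^(1−α) = 94.6^α · 131^(1−α).
Rearrange to (73.4/94.6)^α = (131/167)^(1−α) and take logs: α·-0.253734 = (1−α)·-0.242796.
So α/(1−α) = (-0.242796)/(-0.253734) = 0.956892, and α = 0.956892/1.956892 ≈ 0.489.

α ≈ 0.489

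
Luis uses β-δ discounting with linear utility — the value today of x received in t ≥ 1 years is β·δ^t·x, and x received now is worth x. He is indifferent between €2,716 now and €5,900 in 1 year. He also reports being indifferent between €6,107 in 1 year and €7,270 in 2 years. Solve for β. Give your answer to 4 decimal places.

β ≈ 0.5480

From the later pair, β·δ^1·6107 = β·δ^2·7270; dividing through, δ = 6107/7270 = 0.84003.
The first indifference: 2716 = β·δ·5900, so β = 2716/(δ·5900) = 2716/(0.84003·5900) ≈ 0.5480.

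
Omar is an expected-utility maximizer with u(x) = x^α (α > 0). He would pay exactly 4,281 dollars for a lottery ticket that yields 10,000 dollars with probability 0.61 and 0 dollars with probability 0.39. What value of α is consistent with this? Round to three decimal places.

The lottery's expected utility is 0.61·u(10000) + 0.39·u(0) = 0.61·10000^α (since u(0) = 0 for α > 0).
Setting u(4281) equal to that: 4281^α = 0.61·10000^α ⇒ (4281/10000)^α = 0.61.
Taking logs: α·ln(4281/10000) = ln(0.61), so α = -0.494296 / -0.848398 ≈ 0.583.

α ≈ 0.583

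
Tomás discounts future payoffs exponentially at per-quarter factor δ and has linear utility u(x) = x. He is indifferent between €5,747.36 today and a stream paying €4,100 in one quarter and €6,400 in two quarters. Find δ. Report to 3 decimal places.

δ ≈ 0.680

Present value of the stream is 4100·δ + 6400·δ². Indifference gives 4100δ + 6400δ² = 5747.36.
So 6400δ² + 4100δ − 5747.36 = 0.
δ = (−4100 + √(4100² + 4·6400·5747.36)) / (2·6400) = (−4100 + √163942416.00) / 12800 ≈ 0.680.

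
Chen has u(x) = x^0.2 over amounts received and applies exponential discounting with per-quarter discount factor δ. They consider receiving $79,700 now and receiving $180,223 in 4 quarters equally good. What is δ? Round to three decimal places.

Indifference means u(79700) = δ^4 · u(180223), so δ^4 = u(79700)/u(180223).
Since u(x) = x^0.2, δ^4 = (79700/180223)^0.2 = 0.44223^0.2 = 0.84943.
Hence δ = (0.84943)^(1/4) = 0.96002.

δ ≈ 0.960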